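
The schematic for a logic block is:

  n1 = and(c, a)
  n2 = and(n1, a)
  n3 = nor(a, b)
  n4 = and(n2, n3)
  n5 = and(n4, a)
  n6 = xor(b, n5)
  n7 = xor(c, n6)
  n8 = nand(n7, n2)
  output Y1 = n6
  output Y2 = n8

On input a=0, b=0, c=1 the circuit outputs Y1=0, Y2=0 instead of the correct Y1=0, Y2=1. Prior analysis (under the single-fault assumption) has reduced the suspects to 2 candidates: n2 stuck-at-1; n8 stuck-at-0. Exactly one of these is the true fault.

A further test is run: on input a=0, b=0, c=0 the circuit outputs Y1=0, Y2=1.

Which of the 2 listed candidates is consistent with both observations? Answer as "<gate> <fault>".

Evaluate each candidate on input a=0, b=0, c=0:
  n2 stuck-at-1: n1=0, n2=1 [stuck-at-1], n3=1, n4=1, n5=0, n6=0, n7=0, n8=1 → Y1=0, Y2=1 — matches
  n8 stuck-at-0: n1=0, n2=0, n3=1, n4=0, n5=0, n6=0, n7=0, n8=0 [stuck-at-0] → Y1=0, Y2=0 — eliminated
Only n2 stuck-at-1 reproduces the observed Y1=0, Y2=1.

n2 stuck-at-1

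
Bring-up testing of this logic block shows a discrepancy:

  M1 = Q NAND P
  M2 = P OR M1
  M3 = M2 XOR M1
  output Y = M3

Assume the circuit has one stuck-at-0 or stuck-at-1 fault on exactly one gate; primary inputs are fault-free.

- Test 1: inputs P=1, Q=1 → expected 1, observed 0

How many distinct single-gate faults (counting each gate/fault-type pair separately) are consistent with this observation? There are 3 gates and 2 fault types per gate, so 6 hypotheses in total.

Fault-free: M1=0, M2=1, M3=1 → 1. Observed 0.
  M1 stuck-at-0: output 1 ✗
  M1 stuck-at-1: output 0 ✓
  M2 stuck-at-0: output 0 ✓
  M2 stuck-at-1: output 1 ✗
  M3 stuck-at-0: output 0 ✓
  M3 stuck-at-1: output 1 ✗
Consistent faults: {M1 stuck-at-1, M2 stuck-at-0, M3 stuck-at-0} — 3 in all.

3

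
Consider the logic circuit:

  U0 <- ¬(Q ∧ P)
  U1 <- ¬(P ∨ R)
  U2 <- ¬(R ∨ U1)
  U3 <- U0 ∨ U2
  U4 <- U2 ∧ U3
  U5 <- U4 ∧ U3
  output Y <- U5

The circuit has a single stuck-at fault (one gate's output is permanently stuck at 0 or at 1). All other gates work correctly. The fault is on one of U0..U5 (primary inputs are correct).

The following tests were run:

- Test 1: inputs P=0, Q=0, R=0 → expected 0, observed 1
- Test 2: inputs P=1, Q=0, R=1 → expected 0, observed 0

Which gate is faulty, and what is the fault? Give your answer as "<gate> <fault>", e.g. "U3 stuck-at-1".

U1 stuck-at-0

Fault-free values for test 1 (P=0, Q=0, R=0): U0=1, U1=1, U2=0, U3=1, U4=0, U5=0, giving Y=0. Observed 1.
Test 1: faults giving observed 1 are {U1 stuck-at-0, U2 stuck-at-1, U4 stuck-at-1, U5 stuck-at-1}.
Test 2 (P=1, Q=0, R=1): fault-free U0=1, U1=0, U2=0, U3=1, U4=0, U5=0 → 0; observed 0. Eliminates U2 stuck-at-1, U4 stuck-at-1, U5 stuck-at-1.
Only U1 stuck-at-0 is consistent with every test.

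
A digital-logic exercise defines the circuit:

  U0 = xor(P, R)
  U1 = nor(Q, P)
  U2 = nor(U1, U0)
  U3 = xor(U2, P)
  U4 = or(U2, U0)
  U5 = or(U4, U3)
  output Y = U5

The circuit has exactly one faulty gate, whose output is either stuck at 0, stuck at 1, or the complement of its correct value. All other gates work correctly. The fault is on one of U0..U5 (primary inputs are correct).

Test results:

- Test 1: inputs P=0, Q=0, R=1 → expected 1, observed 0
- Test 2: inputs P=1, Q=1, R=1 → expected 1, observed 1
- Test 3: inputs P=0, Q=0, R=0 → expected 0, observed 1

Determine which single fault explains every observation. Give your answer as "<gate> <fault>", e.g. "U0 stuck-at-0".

Fault-free values for test 1 (P=0, Q=0, R=1): U0=1, U1=1, U2=0, U3=0, U4=1, U5=1, giving Y=1. Observed 0.
Test 1: faults giving observed 0 are {U0 stuck-at-0, U0 inverted output, U4 stuck-at-0, U4 inverted output, U5 stuck-at-0, U5 inverted output}.
Test 2 (P=1, Q=1, R=1): fault-free U0=0, U1=0, U2=1, U3=0, U4=1, U5=1 → 1; observed 1. Eliminates U4 stuck-at-0, U4 inverted output, U5 stuck-at-0, U5 inverted output.
Test 3 (P=0, Q=0, R=0): fault-free U0=0, U1=1, U2=0, U3=0, U4=0, U5=0 → 0; observed 1. Eliminates U0 stuck-at-0.
Only U0 inverted output is consistent with every test.

U0 inverted output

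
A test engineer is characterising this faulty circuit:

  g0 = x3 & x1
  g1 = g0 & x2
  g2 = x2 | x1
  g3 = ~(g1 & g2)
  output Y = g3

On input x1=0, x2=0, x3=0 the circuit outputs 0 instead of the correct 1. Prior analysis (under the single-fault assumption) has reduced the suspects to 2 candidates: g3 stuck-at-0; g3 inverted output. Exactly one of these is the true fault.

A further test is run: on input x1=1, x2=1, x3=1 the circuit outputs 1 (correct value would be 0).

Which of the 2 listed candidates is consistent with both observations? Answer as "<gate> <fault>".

g3 inverted output

Evaluate each candidate on input x1=1, x2=1, x3=1:
  g3 stuck-at-0: g0=1, g1=1, g2=1, g3=0 [stuck-at-0] → 0 — eliminated
  g3 inverted output: g0=1, g1=1, g2=1, g3=1 [inverted output] → 1 — matches
Only g3 inverted output reproduces the observed 1.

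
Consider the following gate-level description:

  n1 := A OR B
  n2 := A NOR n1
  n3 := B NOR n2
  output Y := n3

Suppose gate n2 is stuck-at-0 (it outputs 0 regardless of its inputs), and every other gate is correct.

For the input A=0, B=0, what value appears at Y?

Propagate with n2 forced: n1=0, n2=0 [stuck-at-0], n3=1.
So Y = 1. (Without the fault it would be 0.)

1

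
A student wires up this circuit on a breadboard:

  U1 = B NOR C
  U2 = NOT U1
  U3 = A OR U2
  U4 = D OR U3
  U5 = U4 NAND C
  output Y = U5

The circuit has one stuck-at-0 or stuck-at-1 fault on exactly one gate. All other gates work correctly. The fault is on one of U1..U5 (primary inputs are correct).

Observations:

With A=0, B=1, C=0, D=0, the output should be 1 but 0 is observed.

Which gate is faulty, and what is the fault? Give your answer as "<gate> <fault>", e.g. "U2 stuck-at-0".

Fault-free values for test 1 (A=0, B=1, C=0, D=0): U1=0, U2=1, U3=1, U4=1, U5=1, giving Y=1. Observed 0.
Test 1: faults giving observed 0 are {U5 stuck-at-0}.
Only U5 stuck-at-0 is consistent with every test.

U5 stuck-at-0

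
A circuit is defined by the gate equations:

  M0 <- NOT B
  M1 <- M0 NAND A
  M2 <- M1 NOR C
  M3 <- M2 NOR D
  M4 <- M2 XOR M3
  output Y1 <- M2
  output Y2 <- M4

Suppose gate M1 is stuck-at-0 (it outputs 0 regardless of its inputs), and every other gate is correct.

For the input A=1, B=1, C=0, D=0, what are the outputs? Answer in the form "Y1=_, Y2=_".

Y1=1, Y2=1

Propagate with M1 forced: M0=0, M1=0 [stuck-at-0], M2=1, M3=0, M4=1.
So the outputs are Y1=1, Y2=1. (Without the fault they would be Y1=0, Y2=1.)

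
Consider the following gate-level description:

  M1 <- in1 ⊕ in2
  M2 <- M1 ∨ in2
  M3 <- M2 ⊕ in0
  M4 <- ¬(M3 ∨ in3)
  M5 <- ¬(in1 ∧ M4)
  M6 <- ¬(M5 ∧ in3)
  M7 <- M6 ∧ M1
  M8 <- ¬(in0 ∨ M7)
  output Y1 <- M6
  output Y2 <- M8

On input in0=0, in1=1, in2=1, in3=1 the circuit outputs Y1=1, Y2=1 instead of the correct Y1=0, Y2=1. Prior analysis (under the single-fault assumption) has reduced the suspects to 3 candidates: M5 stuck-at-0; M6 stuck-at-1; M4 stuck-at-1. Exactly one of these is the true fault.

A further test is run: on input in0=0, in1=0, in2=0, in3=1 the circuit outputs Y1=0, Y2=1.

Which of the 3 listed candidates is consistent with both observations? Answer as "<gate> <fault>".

Evaluate each candidate on input in0=0, in1=0, in2=0, in3=1:
  M5 stuck-at-0: M1=0, M2=0, M3=0, M4=0, M5=0 [stuck-at-0], M6=1, M7=0, M8=1 → Y1=1, Y2=1 — eliminated
  M6 stuck-at-1: M1=0, M2=0, M3=0, M4=0, M5=1, M6=1 [stuck-at-1], M7=0, M8=1 → Y1=1, Y2=1 — eliminated
  M4 stuck-at-1: M1=0, M2=0, M3=0, M4=1 [stuck-at-1], M5=1, M6=0, M7=0, M8=1 → Y1=0, Y2=1 — matches
Only M4 stuck-at-1 reproduces the observed Y1=0, Y2=1.

M4 stuck-at-1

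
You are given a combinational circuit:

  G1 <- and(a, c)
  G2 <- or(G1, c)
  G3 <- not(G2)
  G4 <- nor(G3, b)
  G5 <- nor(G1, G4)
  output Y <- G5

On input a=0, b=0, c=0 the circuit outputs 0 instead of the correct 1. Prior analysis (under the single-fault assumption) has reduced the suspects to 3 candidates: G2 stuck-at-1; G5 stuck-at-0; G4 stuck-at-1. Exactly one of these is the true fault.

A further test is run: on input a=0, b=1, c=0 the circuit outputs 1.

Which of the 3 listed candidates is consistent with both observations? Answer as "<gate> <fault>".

Evaluate each candidate on input a=0, b=1, c=0:
  G2 stuck-at-1: G1=0, G2=1 [stuck-at-1], G3=0, G4=0, G5=1 → 1 — matches
  G5 stuck-at-0: G1=0, G2=0, G3=1, G4=0, G5=0 [stuck-at-0] → 0 — eliminated
  G4 stuck-at-1: G1=0, G2=0, G3=1, G4=1 [stuck-at-1], G5=0 → 0 — eliminated
Only G2 stuck-at-1 reproduces the observed 1.

G2 stuck-at-1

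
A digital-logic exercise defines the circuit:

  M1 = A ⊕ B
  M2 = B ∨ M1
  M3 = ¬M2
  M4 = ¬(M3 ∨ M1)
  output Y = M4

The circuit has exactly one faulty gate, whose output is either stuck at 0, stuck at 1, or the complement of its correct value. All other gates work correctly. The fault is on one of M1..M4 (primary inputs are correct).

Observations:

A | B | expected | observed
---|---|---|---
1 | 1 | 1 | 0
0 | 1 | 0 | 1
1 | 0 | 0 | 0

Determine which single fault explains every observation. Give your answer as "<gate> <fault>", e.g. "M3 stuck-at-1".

M1 inverted output

Fault-free values for test 1 (A=1, B=1): M1=0, M2=1, M3=0, M4=1, giving Y=1. Observed 0.
Test 1: faults giving observed 0 are {M1 stuck-at-1, M1 inverted output, M2 stuck-at-0, M2 inverted output, M3 stuck-at-1, M3 inverted output, M4 stuck-at-0, M4 inverted output}.
Test 2 (A=0, B=1): fault-free M1=1, M2=1, M3=0, M4=0 → 0; observed 1. Eliminates M1 stuck-at-1, M2 stuck-at-0, M2 inverted output, M3 stuck-at-1, M3 inverted output, M4 stuck-at-0.
Test 3 (A=1, B=0): fault-free M1=1, M2=1, M3=0, M4=0 → 0; observed 0. Eliminates M4 inverted output.
Only M1 inverted output is consistent with every test.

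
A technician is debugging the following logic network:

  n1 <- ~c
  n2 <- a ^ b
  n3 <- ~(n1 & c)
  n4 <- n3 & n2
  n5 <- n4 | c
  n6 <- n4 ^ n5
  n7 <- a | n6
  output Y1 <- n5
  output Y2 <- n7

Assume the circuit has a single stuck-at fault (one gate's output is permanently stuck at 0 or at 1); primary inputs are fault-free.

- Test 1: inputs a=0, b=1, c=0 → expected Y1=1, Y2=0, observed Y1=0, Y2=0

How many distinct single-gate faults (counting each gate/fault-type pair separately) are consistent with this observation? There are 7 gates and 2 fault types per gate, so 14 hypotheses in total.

Fault-free: n1=1, n2=1, n3=1, n4=1, n5=1, n6=0, n7=0 → Y1=1, Y2=0. Observed Y1=0, Y2=0.
  n1 stuck-at-0: output Y1=1, Y2=0 ✗
  n1 stuck-at-1: output Y1=1, Y2=0 ✗
  n2 stuck-at-0: output Y1=0, Y2=0 ✓
  n2 stuck-at-1: output Y1=1, Y2=0 ✗
  n3 stuck-at-0: output Y1=0, Y2=0 ✓
  n3 stuck-at-1: output Y1=1, Y2=0 ✗
  n4 stuck-at-0: output Y1=0, Y2=0 ✓
  n4 stuck-at-1: output Y1=1, Y2=0 ✗
  n5 stuck-at-0: output Y1=0, Y2=1 ✗
  n5 stuck-at-1: output Y1=1, Y2=0 ✗
  n6 stuck-at-0: output Y1=1, Y2=0 ✗
  n6 stuck-at-1: output Y1=1, Y2=1 ✗
  n7 stuck-at-0: output Y1=1, Y2=0 ✗
  n7 stuck-at-1: output Y1=1, Y2=1 ✗
Consistent faults: {n2 stuck-at-0, n3 stuck-at-0, n4 stuck-at-0} — 3 in all.

3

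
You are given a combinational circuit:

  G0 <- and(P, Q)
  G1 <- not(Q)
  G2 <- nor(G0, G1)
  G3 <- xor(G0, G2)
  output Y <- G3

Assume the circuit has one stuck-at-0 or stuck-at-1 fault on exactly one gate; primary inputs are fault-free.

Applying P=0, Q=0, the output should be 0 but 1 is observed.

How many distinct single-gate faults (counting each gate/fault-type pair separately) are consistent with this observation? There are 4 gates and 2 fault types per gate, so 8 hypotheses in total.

Fault-free: G0=0, G1=1, G2=0, G3=0 → 0. Observed 1.
  G0 stuck-at-0: output 0 ✗
  G0 stuck-at-1: output 1 ✓
  G1 stuck-at-0: output 1 ✓
  G1 stuck-at-1: output 0 ✗
  G2 stuck-at-0: output 0 ✗
  G2 stuck-at-1: output 1 ✓
  G3 stuck-at-0: output 0 ✗
  G3 stuck-at-1: output 1 ✓
Consistent faults: {G0 stuck-at-1, G1 stuck-at-0, G2 stuck-at-1, G3 stuck-at-1} — 4 in all.

4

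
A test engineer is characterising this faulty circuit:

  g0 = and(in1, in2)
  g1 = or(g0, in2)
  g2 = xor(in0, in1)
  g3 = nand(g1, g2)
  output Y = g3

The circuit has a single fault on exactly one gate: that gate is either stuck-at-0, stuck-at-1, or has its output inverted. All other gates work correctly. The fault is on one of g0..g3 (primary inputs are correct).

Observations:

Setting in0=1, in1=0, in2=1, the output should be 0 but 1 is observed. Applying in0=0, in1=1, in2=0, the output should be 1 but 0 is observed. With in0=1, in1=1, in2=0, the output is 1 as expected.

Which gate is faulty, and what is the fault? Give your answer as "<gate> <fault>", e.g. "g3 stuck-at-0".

g1 inverted output

Fault-free values for test 1 (in0=1, in1=0, in2=1): g0=0, g1=1, g2=1, g3=0, giving Y=0. Observed 1.
Test 1: faults giving observed 1 are {g1 stuck-at-0, g1 inverted output, g2 stuck-at-0, g2 inverted output, g3 stuck-at-1, g3 inverted output}.
Test 2 (in0=0, in1=1, in2=0): fault-free g0=0, g1=0, g2=1, g3=1 → 1; observed 0. Eliminates g1 stuck-at-0, g2 stuck-at-0, g2 inverted output, g3 stuck-at-1.
Test 3 (in0=1, in1=1, in2=0): fault-free g0=0, g1=0, g2=0, g3=1 → 1; observed 1. Eliminates g3 inverted output.
Only g1 inverted output is consistent with every test.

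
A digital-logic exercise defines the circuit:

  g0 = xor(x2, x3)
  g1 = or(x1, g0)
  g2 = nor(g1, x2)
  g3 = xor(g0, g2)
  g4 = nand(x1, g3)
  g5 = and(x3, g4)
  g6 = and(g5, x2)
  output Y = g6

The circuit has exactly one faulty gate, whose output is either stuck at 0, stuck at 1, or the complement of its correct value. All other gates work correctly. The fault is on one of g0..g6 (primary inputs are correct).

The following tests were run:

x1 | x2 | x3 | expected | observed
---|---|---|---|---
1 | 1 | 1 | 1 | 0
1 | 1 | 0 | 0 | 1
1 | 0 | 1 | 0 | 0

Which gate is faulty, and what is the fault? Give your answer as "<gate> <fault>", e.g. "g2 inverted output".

Fault-free values for test 1 (x1=1, x2=1, x3=1): g0=0, g1=1, g2=0, g3=0, g4=1, g5=1, g6=1, giving Y=1. Observed 0.
Test 1: faults giving observed 0 are {g0 stuck-at-1, g0 inverted output, g2 stuck-at-1, g2 inverted output, g3 stuck-at-1, g3 inverted output, g4 stuck-at-0, g4 inverted output, g5 stuck-at-0, g5 inverted output, g6 stuck-at-0, g6 inverted output}.
Test 2 (x1=1, x2=1, x3=0): fault-free g0=1, g1=1, g2=0, g3=1, g4=0, g5=0, g6=0 → 0; observed 1. Eliminates g0 stuck-at-1, g0 inverted output, g2 stuck-at-1, g2 inverted output, g3 stuck-at-1, g3 inverted output, g4 stuck-at-0, g4 inverted output, g5 stuck-at-0, g6 stuck-at-0.
Test 3 (x1=1, x2=0, x3=1): fault-free g0=1, g1=1, g2=0, g3=1, g4=0, g5=0, g6=0 → 0; observed 0. Eliminates g6 inverted output.
Only g5 inverted output is consistent with every test.

g5 inverted output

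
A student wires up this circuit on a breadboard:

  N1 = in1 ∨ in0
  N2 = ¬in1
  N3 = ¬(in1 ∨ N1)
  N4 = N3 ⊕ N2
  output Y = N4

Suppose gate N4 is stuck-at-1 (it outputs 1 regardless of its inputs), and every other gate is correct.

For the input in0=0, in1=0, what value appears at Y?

1

Propagate with N4 forced: N1=0, N2=1, N3=1, N4=1 [stuck-at-1].
So Y = 1. (Without the fault it would be 0.)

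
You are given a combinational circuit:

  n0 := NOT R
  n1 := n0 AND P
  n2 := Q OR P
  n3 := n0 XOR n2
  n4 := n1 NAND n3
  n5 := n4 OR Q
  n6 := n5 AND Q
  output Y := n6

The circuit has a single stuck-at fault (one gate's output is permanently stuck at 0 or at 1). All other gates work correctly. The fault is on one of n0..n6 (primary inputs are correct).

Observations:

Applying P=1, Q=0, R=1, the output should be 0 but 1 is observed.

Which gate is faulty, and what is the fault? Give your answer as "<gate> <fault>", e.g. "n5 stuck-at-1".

Fault-free values for test 1 (P=1, Q=0, R=1): n0=0, n1=0, n2=1, n3=1, n4=1, n5=1, n6=0, giving Y=0. Observed 1.
Test 1: faults giving observed 1 are {n6 stuck-at-1}.
Only n6 stuck-at-1 is consistent with every test.

n6 stuck-at-1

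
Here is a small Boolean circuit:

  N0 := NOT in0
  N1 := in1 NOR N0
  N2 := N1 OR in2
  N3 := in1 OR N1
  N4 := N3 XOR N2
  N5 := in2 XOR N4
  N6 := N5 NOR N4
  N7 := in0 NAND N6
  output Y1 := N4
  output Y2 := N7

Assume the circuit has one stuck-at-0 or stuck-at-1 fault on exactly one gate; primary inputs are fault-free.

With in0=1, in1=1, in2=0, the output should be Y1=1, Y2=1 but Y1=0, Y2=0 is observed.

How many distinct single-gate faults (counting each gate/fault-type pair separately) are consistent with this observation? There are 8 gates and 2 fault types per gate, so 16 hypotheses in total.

Fault-free: N0=0, N1=0, N2=0, N3=1, N4=1, N5=1, N6=0, N7=1 → Y1=1, Y2=1. Observed Y1=0, Y2=0.
  N0: none of the 2 fault types match ✗
  N1: stuck-at-1 ✓; others ✗
  N2: stuck-at-1 ✓; others ✗
  N3: stuck-at-0 ✓; others ✗
  N4: stuck-at-0 ✓; others ✗
  N5: none of the 2 fault types match ✗
  N6: none of the 2 fault types match ✗
  N7: none of the 2 fault types match ✗
Consistent faults: {N1 stuck-at-1, N2 stuck-at-1, N3 stuck-at-0, N4 stuck-at-0} — 4 in all.

4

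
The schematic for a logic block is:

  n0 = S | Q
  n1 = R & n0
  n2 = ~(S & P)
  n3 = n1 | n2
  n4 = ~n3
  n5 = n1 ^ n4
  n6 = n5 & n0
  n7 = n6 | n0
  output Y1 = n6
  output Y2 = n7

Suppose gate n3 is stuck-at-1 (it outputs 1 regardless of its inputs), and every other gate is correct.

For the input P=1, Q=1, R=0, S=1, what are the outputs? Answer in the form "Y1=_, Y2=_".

Y1=0, Y2=1

Propagate with n3 forced: n0=1, n1=0, n2=0, n3=1 [stuck-at-1], n4=0, n5=0, n6=0, n7=1.
So the outputs are Y1=0, Y2=1. (Without the fault they would be Y1=1, Y2=1.)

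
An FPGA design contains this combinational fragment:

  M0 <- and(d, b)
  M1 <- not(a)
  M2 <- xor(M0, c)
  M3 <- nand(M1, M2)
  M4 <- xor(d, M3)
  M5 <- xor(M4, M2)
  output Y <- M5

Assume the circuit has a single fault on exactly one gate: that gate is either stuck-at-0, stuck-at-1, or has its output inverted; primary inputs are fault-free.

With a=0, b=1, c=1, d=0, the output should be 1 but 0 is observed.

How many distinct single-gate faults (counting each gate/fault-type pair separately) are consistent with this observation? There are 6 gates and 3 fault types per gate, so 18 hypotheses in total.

Fault-free: M0=0, M1=1, M2=1, M3=0, M4=0, M5=1 → 1. Observed 0.
  M0: none of the 3 fault types match ✗
  M1: stuck-at-0, inverted output ✓; others ✗
  M2: none of the 3 fault types match ✗
  M3: stuck-at-1, inverted output ✓; others ✗
  M4: stuck-at-1, inverted output ✓; others ✗
  M5: stuck-at-0, inverted output ✓; others ✗
Consistent faults: {M1 stuck-at-0, M1 inverted output, M3 stuck-at-1, M3 inverted output, M4 stuck-at-1, M4 inverted output, M5 stuck-at-0, M5 inverted output} — 8 in all.

8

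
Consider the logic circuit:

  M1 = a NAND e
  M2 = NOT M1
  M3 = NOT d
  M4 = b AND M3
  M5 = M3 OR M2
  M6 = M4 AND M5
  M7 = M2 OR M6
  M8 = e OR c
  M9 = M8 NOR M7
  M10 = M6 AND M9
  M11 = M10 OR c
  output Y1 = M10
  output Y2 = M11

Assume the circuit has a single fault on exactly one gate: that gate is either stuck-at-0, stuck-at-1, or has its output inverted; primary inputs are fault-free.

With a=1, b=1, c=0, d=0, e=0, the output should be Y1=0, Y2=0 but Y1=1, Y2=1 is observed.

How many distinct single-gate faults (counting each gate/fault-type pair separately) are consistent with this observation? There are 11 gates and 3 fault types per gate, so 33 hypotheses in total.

Fault-free: M1=1, M2=0, M3=1, M4=1, M5=1, M6=1, M7=1, M8=0, M9=0, M10=0, M11=0 → Y1=0, Y2=0. Observed Y1=1, Y2=1.
  M1: none of the 3 fault types match ✗
  M2: none of the 3 fault types match ✗
  M3: none of the 3 fault types match ✗
  M4: none of the 3 fault types match ✗
  M5: none of the 3 fault types match ✗
  M6: none of the 3 fault types match ✗
  M7: stuck-at-0, inverted output ✓; others ✗
  M8: none of the 3 fault types match ✗
  M9: stuck-at-1, inverted output ✓; others ✗
  M10: stuck-at-1, inverted output ✓; others ✗
  M11: none of the 3 fault types match ✗
Consistent faults: {M7 stuck-at-0, M7 inverted output, M9 stuck-at-1, M9 inverted output, M10 stuck-at-1, M10 inverted output} — 6 in all.

6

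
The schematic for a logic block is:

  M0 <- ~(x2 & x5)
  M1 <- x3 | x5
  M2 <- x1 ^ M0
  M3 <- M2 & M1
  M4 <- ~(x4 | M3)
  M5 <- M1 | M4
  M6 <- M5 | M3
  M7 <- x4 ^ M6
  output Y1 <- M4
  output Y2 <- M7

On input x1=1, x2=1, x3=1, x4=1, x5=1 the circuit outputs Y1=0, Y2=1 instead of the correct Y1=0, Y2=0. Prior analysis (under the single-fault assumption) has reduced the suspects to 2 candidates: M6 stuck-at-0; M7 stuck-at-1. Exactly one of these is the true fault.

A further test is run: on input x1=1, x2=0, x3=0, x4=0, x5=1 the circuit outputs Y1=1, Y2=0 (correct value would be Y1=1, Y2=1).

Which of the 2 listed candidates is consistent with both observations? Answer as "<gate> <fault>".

Evaluate each candidate on input x1=1, x2=0, x3=0, x4=0, x5=1:
  M6 stuck-at-0: M0=1, M1=1, M2=0, M3=0, M4=1, M5=1, M6=0 [stuck-at-0], M7=0 → Y1=1, Y2=0 — matches
  M7 stuck-at-1: M0=1, M1=1, M2=0, M3=0, M4=1, M5=1, M6=1, M7=1 [stuck-at-1] → Y1=1, Y2=1 — eliminated
Only M6 stuck-at-0 reproduces the observed Y1=1, Y2=0.

M6 stuck-at-0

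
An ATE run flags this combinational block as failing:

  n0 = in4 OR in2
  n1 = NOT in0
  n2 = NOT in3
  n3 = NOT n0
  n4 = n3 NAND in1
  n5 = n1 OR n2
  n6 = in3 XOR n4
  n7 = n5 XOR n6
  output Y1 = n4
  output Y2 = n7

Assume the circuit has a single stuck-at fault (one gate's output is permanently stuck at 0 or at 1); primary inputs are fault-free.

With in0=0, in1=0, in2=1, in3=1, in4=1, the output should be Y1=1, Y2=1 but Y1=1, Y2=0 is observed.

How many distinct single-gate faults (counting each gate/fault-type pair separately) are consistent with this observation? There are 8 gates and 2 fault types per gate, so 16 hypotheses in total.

4

Fault-free: n0=1, n1=1, n2=0, n3=0, n4=1, n5=1, n6=0, n7=1 → Y1=1, Y2=1. Observed Y1=1, Y2=0.
  n0: none of the 2 fault types match ✗
  n1: stuck-at-0 ✓; others ✗
  n2: none of the 2 fault types match ✗
  n3: none of the 2 fault types match ✗
  n4: none of the 2 fault types match ✗
  n5: stuck-at-0 ✓; others ✗
  n6: stuck-at-1 ✓; others ✗
  n7: stuck-at-0 ✓; others ✗
Consistent faults: {n1 stuck-at-0, n5 stuck-at-0, n6 stuck-at-1, n7 stuck-at-0} — 4 in all.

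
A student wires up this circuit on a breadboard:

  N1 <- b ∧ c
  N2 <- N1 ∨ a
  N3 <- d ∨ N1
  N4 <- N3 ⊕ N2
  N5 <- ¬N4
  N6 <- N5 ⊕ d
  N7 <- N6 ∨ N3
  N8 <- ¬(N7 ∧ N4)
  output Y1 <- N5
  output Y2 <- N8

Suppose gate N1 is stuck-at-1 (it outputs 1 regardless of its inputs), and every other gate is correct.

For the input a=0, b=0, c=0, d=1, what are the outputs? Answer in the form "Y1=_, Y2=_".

Propagate with N1 forced: N1=1 [stuck-at-1], N2=1, N3=1, N4=0, N5=1, N6=0, N7=1, N8=1.
So the outputs are Y1=1, Y2=1. (Without the fault they would be Y1=0, Y2=0.)

Y1=1, Y2=1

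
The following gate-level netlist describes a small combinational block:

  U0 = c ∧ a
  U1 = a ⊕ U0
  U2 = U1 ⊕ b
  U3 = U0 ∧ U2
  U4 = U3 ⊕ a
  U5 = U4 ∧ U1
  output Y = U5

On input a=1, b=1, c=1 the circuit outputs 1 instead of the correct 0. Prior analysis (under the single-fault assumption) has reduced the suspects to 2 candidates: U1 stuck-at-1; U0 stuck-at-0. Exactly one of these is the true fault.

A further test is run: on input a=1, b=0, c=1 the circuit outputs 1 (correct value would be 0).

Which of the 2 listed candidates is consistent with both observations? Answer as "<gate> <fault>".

Evaluate each candidate on input a=1, b=0, c=1:
  U1 stuck-at-1: U0=1, U1=1 [stuck-at-1], U2=1, U3=1, U4=0, U5=0 → 0 — eliminated
  U0 stuck-at-0: U0=0 [stuck-at-0], U1=1, U2=1, U3=0, U4=1, U5=1 → 1 — matches
Only U0 stuck-at-0 reproduces the observed 1.

U0 stuck-at-0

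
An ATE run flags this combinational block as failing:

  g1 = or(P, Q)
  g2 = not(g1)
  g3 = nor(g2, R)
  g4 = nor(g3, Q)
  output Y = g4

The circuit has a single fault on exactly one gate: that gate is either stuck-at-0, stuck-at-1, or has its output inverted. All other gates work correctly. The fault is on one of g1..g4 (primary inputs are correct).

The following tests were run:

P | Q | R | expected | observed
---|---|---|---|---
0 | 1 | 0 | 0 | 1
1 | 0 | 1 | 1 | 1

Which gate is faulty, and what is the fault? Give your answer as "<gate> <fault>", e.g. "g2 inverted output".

g4 stuck-at-1

Fault-free values for test 1 (P=0, Q=1, R=0): g1=1, g2=0, g3=1, g4=0, giving Y=0. Observed 1.
Test 1: faults giving observed 1 are {g4 stuck-at-1, g4 inverted output}.
Test 2 (P=1, Q=0, R=1): fault-free g1=1, g2=0, g3=0, g4=1 → 1; observed 1. Eliminates g4 inverted output.
Only g4 stuck-at-1 is consistent with every test.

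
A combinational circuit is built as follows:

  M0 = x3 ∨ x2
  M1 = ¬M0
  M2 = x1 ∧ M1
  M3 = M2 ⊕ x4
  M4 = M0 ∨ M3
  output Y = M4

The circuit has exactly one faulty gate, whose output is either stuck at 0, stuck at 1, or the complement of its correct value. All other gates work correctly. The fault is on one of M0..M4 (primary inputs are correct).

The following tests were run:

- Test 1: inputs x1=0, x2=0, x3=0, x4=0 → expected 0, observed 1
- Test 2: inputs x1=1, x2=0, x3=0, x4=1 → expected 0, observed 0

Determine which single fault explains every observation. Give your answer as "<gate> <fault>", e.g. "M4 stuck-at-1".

M2 stuck-at-1

Fault-free values for test 1 (x1=0, x2=0, x3=0, x4=0): M0=0, M1=1, M2=0, M3=0, M4=0, giving Y=0. Observed 1.
Test 1: faults giving observed 1 are {M0 stuck-at-1, M0 inverted output, M2 stuck-at-1, M2 inverted output, M3 stuck-at-1, M3 inverted output, M4 stuck-at-1, M4 inverted output}.
Test 2 (x1=1, x2=0, x3=0, x4=1): fault-free M0=0, M1=1, M2=1, M3=0, M4=0 → 0; observed 0. Eliminates M0 stuck-at-1, M0 inverted output, M2 inverted output, M3 stuck-at-1, M3 inverted output, M4 stuck-at-1, M4 inverted output.
Only M2 stuck-at-1 is consistent with every test.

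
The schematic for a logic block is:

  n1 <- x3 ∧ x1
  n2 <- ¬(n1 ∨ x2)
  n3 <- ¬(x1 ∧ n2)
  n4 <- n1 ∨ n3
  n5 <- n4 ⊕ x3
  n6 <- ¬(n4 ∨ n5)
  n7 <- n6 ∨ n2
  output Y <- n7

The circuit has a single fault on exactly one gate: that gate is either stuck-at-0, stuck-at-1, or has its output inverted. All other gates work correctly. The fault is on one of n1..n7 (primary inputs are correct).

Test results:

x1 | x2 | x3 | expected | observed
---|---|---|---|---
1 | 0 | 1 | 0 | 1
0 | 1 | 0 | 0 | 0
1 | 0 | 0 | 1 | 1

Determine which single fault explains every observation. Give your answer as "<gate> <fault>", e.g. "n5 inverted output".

n1 stuck-at-0

Fault-free values for test 1 (x1=1, x2=0, x3=1): n1=1, n2=0, n3=1, n4=1, n5=0, n6=0, n7=0, giving Y=0. Observed 1.
Test 1: faults giving observed 1 are {n1 stuck-at-0, n1 inverted output, n2 stuck-at-1, n2 inverted output, n6 stuck-at-1, n6 inverted output, n7 stuck-at-1, n7 inverted output}.
Test 2 (x1=0, x2=1, x3=0): fault-free n1=0, n2=0, n3=1, n4=1, n5=1, n6=0, n7=0 → 0; observed 0. Eliminates n2 stuck-at-1, n2 inverted output, n6 stuck-at-1, n6 inverted output, n7 stuck-at-1, n7 inverted output.
Test 3 (x1=1, x2=0, x3=0): fault-free n1=0, n2=1, n3=0, n4=0, n5=0, n6=1, n7=1 → 1; observed 1. Eliminates n1 inverted output.
Only n1 stuck-at-0 is consistent with every test.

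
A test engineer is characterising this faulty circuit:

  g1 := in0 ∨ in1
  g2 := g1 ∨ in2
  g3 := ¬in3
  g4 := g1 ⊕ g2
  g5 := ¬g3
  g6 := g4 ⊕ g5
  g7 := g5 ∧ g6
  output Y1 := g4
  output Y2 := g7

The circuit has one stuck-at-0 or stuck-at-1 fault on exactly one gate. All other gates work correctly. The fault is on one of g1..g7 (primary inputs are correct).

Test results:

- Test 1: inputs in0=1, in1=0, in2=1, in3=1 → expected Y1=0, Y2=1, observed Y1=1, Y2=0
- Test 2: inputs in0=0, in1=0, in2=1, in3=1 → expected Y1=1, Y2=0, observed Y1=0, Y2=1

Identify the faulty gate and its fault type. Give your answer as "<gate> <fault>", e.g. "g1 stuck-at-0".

Fault-free values for test 1 (in0=1, in1=0, in2=1, in3=1): g1=1, g2=1, g3=0, g4=0, g5=1, g6=1, g7=1, giving Y1=0, Y2=1. Observed Y1=1, Y2=0.
Test 1: faults giving observed Y1=1, Y2=0 are {g1 stuck-at-0, g2 stuck-at-0, g4 stuck-at-1}.
Test 2 (in0=0, in1=0, in2=1, in3=1): fault-free g1=0, g2=1, g3=0, g4=1, g5=1, g6=0, g7=0 → Y1=1, Y2=0; observed Y1=0, Y2=1. Eliminates g1 stuck-at-0, g4 stuck-at-1.
Only g2 stuck-at-0 is consistent with every test.

g2 stuck-at-0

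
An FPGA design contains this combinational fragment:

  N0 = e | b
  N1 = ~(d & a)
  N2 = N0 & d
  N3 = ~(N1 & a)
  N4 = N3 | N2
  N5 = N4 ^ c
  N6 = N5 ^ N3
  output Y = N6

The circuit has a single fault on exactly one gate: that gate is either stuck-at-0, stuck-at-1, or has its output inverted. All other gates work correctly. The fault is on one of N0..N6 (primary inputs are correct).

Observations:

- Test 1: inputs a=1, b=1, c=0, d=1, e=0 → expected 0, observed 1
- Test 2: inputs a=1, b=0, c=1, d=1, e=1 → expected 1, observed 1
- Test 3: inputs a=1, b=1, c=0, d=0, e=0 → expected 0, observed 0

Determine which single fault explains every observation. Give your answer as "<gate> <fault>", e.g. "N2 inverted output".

N5 stuck-at-0

Fault-free values for test 1 (a=1, b=1, c=0, d=1, e=0): N0=1, N1=0, N2=1, N3=1, N4=1, N5=1, N6=0, giving Y=0. Observed 1.
Test 1: faults giving observed 1 are {N1 stuck-at-1, N1 inverted output, N3 stuck-at-0, N3 inverted output, N4 stuck-at-0, N4 inverted output, N5 stuck-at-0, N5 inverted output, N6 stuck-at-1, N6 inverted output}.
Test 2 (a=1, b=0, c=1, d=1, e=1): fault-free N0=1, N1=0, N2=1, N3=1, N4=1, N5=0, N6=1 → 1; observed 1. Eliminates N1 stuck-at-1, N1 inverted output, N3 stuck-at-0, N3 inverted output, N4 stuck-at-0, N4 inverted output, N5 inverted output, N6 inverted output.
Test 3 (a=1, b=1, c=0, d=0, e=0): fault-free N0=1, N1=1, N2=0, N3=0, N4=0, N5=0, N6=0 → 0; observed 0. Eliminates N6 stuck-at-1.
Only N5 stuck-at-0 is consistent with every test.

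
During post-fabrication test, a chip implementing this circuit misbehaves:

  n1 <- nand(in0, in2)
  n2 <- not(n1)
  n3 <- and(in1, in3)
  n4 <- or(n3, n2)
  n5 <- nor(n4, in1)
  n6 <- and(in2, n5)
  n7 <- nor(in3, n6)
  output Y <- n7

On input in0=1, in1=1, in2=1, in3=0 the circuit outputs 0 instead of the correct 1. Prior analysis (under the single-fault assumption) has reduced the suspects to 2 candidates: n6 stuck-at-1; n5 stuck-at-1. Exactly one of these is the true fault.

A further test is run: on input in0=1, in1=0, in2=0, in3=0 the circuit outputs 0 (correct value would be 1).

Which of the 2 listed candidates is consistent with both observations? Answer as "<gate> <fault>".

Evaluate each candidate on input in0=1, in1=0, in2=0, in3=0:
  n6 stuck-at-1: n1=1, n2=0, n3=0, n4=0, n5=1, n6=1 [stuck-at-1], n7=0 → 0 — matches
  n5 stuck-at-1: n1=1, n2=0, n3=0, n4=0, n5=1 [stuck-at-1], n6=0, n7=1 → 1 — eliminated
Only n6 stuck-at-1 reproduces the observed 0.

n6 stuck-at-1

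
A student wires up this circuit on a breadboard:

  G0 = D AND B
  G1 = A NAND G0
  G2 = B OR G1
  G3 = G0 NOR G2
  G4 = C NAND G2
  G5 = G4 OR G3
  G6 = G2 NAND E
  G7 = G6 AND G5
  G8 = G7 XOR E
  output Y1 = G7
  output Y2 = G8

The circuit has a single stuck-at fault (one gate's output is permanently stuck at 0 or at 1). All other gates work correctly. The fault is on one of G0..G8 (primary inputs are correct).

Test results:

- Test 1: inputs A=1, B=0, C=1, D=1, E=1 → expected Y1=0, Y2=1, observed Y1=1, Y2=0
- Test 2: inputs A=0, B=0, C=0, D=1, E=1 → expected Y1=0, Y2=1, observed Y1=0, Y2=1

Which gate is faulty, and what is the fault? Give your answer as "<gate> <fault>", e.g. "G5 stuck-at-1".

Fault-free values for test 1 (A=1, B=0, C=1, D=1, E=1): G0=0, G1=1, G2=1, G3=0, G4=0, G5=0, G6=0, G7=0, G8=1, giving Y1=0, Y2=1. Observed Y1=1, Y2=0.
Test 1: faults giving observed Y1=1, Y2=0 are {G0 stuck-at-1, G1 stuck-at-0, G2 stuck-at-0, G7 stuck-at-1}.
Test 2 (A=0, B=0, C=0, D=1, E=1): fault-free G0=0, G1=1, G2=1, G3=0, G4=1, G5=1, G6=0, G7=0, G8=1 → Y1=0, Y2=1; observed Y1=0, Y2=1. Eliminates G1 stuck-at-0, G2 stuck-at-0, G7 stuck-at-1.
Only G0 stuck-at-1 is consistent with every test.

G0 stuck-at-1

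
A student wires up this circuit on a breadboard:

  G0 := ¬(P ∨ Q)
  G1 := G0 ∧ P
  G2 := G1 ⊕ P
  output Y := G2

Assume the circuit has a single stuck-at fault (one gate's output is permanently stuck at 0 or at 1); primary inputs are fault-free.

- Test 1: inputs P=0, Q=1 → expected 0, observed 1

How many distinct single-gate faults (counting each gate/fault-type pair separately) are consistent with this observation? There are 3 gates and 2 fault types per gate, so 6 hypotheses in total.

Fault-free: G0=0, G1=0, G2=0 → 0. Observed 1.
  G0 stuck-at-0: output 0 ✗
  G0 stuck-at-1: output 0 ✗
  G1 stuck-at-0: output 0 ✗
  G1 stuck-at-1: output 1 ✓
  G2 stuck-at-0: output 0 ✗
  G2 stuck-at-1: output 1 ✓
Consistent faults: {G1 stuck-at-1, G2 stuck-at-1} — 2 in all.

2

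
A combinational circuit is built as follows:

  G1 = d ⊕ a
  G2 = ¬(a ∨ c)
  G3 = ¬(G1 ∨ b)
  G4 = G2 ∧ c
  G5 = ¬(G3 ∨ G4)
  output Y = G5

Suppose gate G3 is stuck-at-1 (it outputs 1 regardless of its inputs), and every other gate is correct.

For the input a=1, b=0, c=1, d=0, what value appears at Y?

0

Propagate with G3 forced: G1=1, G2=0, G3=1 [stuck-at-1], G4=0, G5=0.
So Y = 0. (Without the fault it would be 1.)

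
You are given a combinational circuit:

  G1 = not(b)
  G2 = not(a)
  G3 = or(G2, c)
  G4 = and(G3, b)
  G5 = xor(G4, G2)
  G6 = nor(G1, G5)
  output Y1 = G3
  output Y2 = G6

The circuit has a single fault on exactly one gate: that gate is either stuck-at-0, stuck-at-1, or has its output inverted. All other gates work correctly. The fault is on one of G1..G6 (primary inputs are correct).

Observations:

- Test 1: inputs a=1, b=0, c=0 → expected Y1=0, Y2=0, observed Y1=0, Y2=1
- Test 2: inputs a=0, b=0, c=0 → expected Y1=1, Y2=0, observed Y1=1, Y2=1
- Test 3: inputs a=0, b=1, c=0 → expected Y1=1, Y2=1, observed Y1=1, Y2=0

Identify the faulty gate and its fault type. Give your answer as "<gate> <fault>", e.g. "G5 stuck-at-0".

G6 inverted output

Fault-free values for test 1 (a=1, b=0, c=0): G1=1, G2=0, G3=0, G4=0, G5=0, G6=0, giving Y1=0, Y2=0. Observed Y1=0, Y2=1.
Test 1: faults giving observed Y1=0, Y2=1 are {G1 stuck-at-0, G1 inverted output, G6 stuck-at-1, G6 inverted output}.
Test 2 (a=0, b=0, c=0): fault-free G1=1, G2=1, G3=1, G4=0, G5=1, G6=0 → Y1=1, Y2=0; observed Y1=1, Y2=1. Eliminates G1 stuck-at-0, G1 inverted output.
Test 3 (a=0, b=1, c=0): fault-free G1=0, G2=1, G3=1, G4=1, G5=0, G6=1 → Y1=1, Y2=1; observed Y1=1, Y2=0. Eliminates G6 stuck-at-1.
Only G6 inverted output is consistent with every test.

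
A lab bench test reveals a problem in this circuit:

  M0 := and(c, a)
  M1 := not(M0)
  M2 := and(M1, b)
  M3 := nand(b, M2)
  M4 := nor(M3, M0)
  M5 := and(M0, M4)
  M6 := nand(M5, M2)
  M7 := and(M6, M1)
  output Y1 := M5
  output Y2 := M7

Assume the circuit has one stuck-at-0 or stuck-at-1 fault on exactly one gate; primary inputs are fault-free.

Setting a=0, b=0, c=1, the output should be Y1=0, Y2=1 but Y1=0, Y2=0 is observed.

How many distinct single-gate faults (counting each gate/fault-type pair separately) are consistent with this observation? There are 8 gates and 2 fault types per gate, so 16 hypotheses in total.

Fault-free: M0=0, M1=1, M2=0, M3=1, M4=0, M5=0, M6=1, M7=1 → Y1=0, Y2=1. Observed Y1=0, Y2=0.
  M0: stuck-at-1 ✓; others ✗
  M1: stuck-at-0 ✓; others ✗
  M2: none of the 2 fault types match ✗
  M3: none of the 2 fault types match ✗
  M4: none of the 2 fault types match ✗
  M5: none of the 2 fault types match ✗
  M6: stuck-at-0 ✓; others ✗
  M7: stuck-at-0 ✓; others ✗
Consistent faults: {M0 stuck-at-1, M1 stuck-at-0, M6 stuck-at-0, M7 stuck-at-0} — 4 in all.

4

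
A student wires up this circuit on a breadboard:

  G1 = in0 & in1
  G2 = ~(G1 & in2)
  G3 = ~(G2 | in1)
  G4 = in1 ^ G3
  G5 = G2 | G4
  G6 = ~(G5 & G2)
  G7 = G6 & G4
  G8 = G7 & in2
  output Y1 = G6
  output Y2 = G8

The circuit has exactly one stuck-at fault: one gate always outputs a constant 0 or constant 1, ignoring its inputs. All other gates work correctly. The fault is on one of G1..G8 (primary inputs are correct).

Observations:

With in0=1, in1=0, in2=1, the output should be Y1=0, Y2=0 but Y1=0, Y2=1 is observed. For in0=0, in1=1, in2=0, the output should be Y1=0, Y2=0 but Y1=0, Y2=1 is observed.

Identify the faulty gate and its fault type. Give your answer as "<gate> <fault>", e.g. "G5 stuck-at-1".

G8 stuck-at-1

Fault-free values for test 1 (in0=1, in1=0, in2=1): G1=0, G2=1, G3=0, G4=0, G5=1, G6=0, G7=0, G8=0, giving Y1=0, Y2=0. Observed Y1=0, Y2=1.
Test 1: faults giving observed Y1=0, Y2=1 are {G7 stuck-at-1, G8 stuck-at-1}.
Test 2 (in0=0, in1=1, in2=0): fault-free G1=0, G2=1, G3=0, G4=1, G5=1, G6=0, G7=0, G8=0 → Y1=0, Y2=0; observed Y1=0, Y2=1. Eliminates G7 stuck-at-1.
Only G8 stuck-at-1 is consistent with every test.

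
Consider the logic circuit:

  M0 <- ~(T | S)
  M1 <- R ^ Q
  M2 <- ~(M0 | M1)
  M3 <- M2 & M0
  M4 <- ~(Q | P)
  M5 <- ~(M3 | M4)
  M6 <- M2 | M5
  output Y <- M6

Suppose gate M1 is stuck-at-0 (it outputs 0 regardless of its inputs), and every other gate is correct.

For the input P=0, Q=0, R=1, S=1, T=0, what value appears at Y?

1

Propagate with M1 forced: M0=0, M1=0 [stuck-at-0], M2=1, M3=0, M4=1, M5=0, M6=1.
So Y = 1. (Without the fault it would be 0.)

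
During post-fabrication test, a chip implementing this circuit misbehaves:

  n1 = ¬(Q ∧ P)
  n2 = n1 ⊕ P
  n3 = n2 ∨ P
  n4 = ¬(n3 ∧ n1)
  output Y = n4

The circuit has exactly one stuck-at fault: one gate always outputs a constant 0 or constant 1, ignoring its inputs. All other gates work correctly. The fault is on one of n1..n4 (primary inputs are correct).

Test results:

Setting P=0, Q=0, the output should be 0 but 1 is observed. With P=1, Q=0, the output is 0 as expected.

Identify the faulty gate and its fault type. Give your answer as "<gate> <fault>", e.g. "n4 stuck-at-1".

n2 stuck-at-0

Fault-free values for test 1 (P=0, Q=0): n1=1, n2=1, n3=1, n4=0, giving Y=0. Observed 1.
Test 1: faults giving observed 1 are {n1 stuck-at-0, n2 stuck-at-0, n3 stuck-at-0, n4 stuck-at-1}.
Test 2 (P=1, Q=0): fault-free n1=1, n2=0, n3=1, n4=0 → 0; observed 0. Eliminates n1 stuck-at-0, n3 stuck-at-0, n4 stuck-at-1.
Only n2 stuck-at-0 is consistent with every test.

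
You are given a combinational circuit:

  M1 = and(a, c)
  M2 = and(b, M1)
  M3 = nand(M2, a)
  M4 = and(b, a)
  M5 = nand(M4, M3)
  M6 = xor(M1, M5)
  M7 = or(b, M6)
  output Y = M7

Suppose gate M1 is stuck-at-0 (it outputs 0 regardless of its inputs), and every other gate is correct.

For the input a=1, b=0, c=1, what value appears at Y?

Propagate with M1 forced: M1=0 [stuck-at-0], M2=0, M3=1, M4=0, M5=1, M6=1, M7=1.
So Y = 1. (Without the fault it would be 0.)

1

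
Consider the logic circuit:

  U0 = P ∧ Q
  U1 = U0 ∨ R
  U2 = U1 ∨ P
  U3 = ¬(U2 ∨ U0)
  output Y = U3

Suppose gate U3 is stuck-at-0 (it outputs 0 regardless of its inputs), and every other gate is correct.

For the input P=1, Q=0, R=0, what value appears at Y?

0

Propagate with U3 forced: U0=0, U1=0, U2=1, U3=0 [stuck-at-0].
So Y = 0. (Same as the fault-free value — the fault is masked on this input.)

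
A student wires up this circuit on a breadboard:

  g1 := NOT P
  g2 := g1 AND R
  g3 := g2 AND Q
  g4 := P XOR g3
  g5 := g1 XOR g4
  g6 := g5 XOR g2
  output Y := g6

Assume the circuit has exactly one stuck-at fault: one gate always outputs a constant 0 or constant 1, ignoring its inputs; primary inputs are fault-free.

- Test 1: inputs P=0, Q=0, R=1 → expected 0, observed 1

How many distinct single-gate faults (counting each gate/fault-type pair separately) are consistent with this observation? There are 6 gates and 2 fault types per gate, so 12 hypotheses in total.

5

Fault-free: g1=1, g2=1, g3=0, g4=0, g5=1, g6=0 → 0. Observed 1.
  g1 stuck-at-0: output 0 ✗
  g1 stuck-at-1: output 0 ✗
  g2 stuck-at-0: output 1 ✓
  g2 stuck-at-1: output 0 ✗
  g3 stuck-at-0: output 0 ✗
  g3 stuck-at-1: output 1 ✓
  g4 stuck-at-0: output 0 ✗
  g4 stuck-at-1: output 1 ✓
  g5 stuck-at-0: output 1 ✓
  g5 stuck-at-1: output 0 ✗
  g6 stuck-at-0: output 0 ✗
  g6 stuck-at-1: output 1 ✓
Consistent faults: {g2 stuck-at-0, g3 stuck-at-1, g4 stuck-at-1, g5 stuck-at-0, g6 stuck-at-1} — 5 in all.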